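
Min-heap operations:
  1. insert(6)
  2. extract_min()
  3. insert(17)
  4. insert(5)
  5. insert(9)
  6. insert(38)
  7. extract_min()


insert(6) -> [6]
extract_min()->6, []
insert(17) -> [17]
insert(5) -> [5, 17]
insert(9) -> [5, 17, 9]
insert(38) -> [5, 17, 9, 38]
extract_min()->5, [9, 17, 38]

Final heap: [9, 17, 38]


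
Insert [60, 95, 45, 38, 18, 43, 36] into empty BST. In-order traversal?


Insert 60: root
Insert 95: R from 60
Insert 45: L from 60
Insert 38: L from 60 -> L from 45
Insert 18: L from 60 -> L from 45 -> L from 38
Insert 43: L from 60 -> L from 45 -> R from 38
Insert 36: L from 60 -> L from 45 -> L from 38 -> R from 18

In-order: [18, 36, 38, 43, 45, 60, 95]


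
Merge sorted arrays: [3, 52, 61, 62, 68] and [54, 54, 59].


Take 3 from A
Take 52 from A
Take 54 from B
Take 54 from B
Take 59 from B

Merged: [3, 52, 54, 54, 59, 61, 62, 68]


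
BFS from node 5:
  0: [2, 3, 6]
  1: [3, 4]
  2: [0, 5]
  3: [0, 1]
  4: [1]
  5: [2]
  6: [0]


Visit 5, enqueue [2]
Visit 2, enqueue [0]
Visit 0, enqueue [3, 6]
Visit 3, enqueue [1]
Visit 6, enqueue []
Visit 1, enqueue [4]
Visit 4, enqueue []

BFS order: [5, 2, 0, 3, 6, 1, 4]


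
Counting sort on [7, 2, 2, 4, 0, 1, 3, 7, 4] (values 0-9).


Input: [7, 2, 2, 4, 0, 1, 3, 7, 4]
Counts: [1, 1, 2, 1, 2, 0, 0, 2, 0, 0]

Sorted: [0, 1, 2, 2, 3, 4, 4, 7, 7]


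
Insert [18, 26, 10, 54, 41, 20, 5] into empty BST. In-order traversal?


Insert 18: root
Insert 26: R from 18
Insert 10: L from 18
Insert 54: R from 18 -> R from 26
Insert 41: R from 18 -> R from 26 -> L from 54
Insert 20: R from 18 -> L from 26
Insert 5: L from 18 -> L from 10

In-order: [5, 10, 18, 20, 26, 41, 54]


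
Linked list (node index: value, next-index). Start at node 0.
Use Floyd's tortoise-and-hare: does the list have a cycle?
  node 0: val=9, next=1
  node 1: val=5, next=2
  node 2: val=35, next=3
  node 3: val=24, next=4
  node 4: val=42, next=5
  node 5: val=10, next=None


Floyd's tortoise (slow, +1) and hare (fast, +2):
  init: slow=0, fast=0
  step 1: slow=1, fast=2
  step 2: slow=2, fast=4
  step 3: fast 4->5->None, no cycle

Cycle: no


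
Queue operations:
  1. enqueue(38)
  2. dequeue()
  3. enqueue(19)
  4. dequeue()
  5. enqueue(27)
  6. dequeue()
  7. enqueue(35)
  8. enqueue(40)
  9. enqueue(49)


enqueue(38) -> [38]
dequeue()->38, []
enqueue(19) -> [19]
dequeue()->19, []
enqueue(27) -> [27]
dequeue()->27, []
enqueue(35) -> [35]
enqueue(40) -> [35, 40]
enqueue(49) -> [35, 40, 49]

Final queue: [35, 40, 49]


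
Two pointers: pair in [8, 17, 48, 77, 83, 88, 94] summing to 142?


lo=0(8)+hi=6(94)=102
lo=1(17)+hi=6(94)=111
lo=2(48)+hi=6(94)=142

Yes: 48+94=142


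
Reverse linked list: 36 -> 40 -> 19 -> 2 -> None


Step 1: curr=36, set curr.next=prev(None) | reversed so far: 36
Step 2: curr=40, set curr.next=prev(36) | reversed so far: 40 -> 36
Step 3: curr=19, set curr.next=prev(40) | reversed so far: 19 -> 40 -> 36
Step 4: curr=2, set curr.next=prev(19) | reversed so far: 2 -> 19 -> 40 -> 36

2 -> 19 -> 40 -> 36 -> None


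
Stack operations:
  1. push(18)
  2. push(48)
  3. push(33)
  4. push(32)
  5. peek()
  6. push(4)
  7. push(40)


push(18) -> [18]
push(48) -> [18, 48]
push(33) -> [18, 48, 33]
push(32) -> [18, 48, 33, 32]
peek()->32
push(4) -> [18, 48, 33, 32, 4]
push(40) -> [18, 48, 33, 32, 4, 40]

Final stack: [18, 48, 33, 32, 4, 40]


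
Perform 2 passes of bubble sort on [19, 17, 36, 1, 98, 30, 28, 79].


Initial: [19, 17, 36, 1, 98, 30, 28, 79]
Pass 1: [17, 19, 1, 36, 30, 28, 79, 98] (5 swaps)
Pass 2: [17, 1, 19, 30, 28, 36, 79, 98] (3 swaps)

After 2 passes: [17, 1, 19, 30, 28, 36, 79, 98]


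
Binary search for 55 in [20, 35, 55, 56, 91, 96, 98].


Step 1: lo=0, hi=6, mid=3, val=56
Step 2: lo=0, hi=2, mid=1, val=35
Step 3: lo=2, hi=2, mid=2, val=55

Found at index 2


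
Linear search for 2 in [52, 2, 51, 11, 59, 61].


i=0: 52!=2
i=1: 2==2 found!

Found at 1, 2 comps


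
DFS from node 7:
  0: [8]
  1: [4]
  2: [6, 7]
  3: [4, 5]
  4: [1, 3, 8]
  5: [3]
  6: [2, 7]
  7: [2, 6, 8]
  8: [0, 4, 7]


Visit 7, push [8, 6, 2]
Visit 2, push [6]
Visit 6, push []
Visit 8, push [4, 0]
Visit 0, push []
Visit 4, push [3, 1]
Visit 1, push []
Visit 3, push [5]
Visit 5, push []

DFS order: [7, 2, 6, 8, 0, 4, 1, 3, 5]


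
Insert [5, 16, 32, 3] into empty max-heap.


Insert 5: [5]
Insert 16: [16, 5]
Insert 32: [32, 5, 16]
Insert 3: [32, 5, 16, 3]

Final heap: [32, 5, 16, 3]


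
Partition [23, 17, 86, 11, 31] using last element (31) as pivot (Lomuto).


Pivot: 31
  23 <= 31: advance i (no swap)
  17 <= 31: advance i (no swap)
  11 <= 31: swap -> [23, 17, 11, 86, 31]
Place pivot at 3: [23, 17, 11, 31, 86]

Partitioned: [23, 17, 11, 31, 86]


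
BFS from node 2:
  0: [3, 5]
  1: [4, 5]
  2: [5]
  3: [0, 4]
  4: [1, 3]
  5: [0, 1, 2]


Visit 2, enqueue [5]
Visit 5, enqueue [0, 1]
Visit 0, enqueue [3]
Visit 1, enqueue [4]
Visit 3, enqueue []
Visit 4, enqueue []

BFS order: [2, 5, 0, 1, 3, 4]


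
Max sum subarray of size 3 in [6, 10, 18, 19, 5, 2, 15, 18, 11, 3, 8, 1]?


[0:3]: 34
[1:4]: 47
[2:5]: 42
[3:6]: 26
[4:7]: 22
[5:8]: 35
[6:9]: 44
[7:10]: 32
[8:11]: 22
[9:12]: 12

Max: 47 at [1:4]


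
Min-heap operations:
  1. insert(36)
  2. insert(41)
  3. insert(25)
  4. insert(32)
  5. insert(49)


insert(36) -> [36]
insert(41) -> [36, 41]
insert(25) -> [25, 41, 36]
insert(32) -> [25, 32, 36, 41]
insert(49) -> [25, 32, 36, 41, 49]

Final heap: [25, 32, 36, 41, 49]


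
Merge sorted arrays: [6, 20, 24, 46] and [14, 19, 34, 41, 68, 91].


Take 6 from A
Take 14 from B
Take 19 from B
Take 20 from A
Take 24 from A
Take 34 from B
Take 41 from B
Take 46 from A

Merged: [6, 14, 19, 20, 24, 34, 41, 46, 68, 91]


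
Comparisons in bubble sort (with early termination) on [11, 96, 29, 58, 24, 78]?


Algorithm: bubble sort (with early termination)
Input: [11, 96, 29, 58, 24, 78]
Sorted: [11, 24, 29, 58, 78, 96]

14


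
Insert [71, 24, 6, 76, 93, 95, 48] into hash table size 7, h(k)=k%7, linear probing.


Insert 71: h=1 -> slot 1
Insert 24: h=3 -> slot 3
Insert 6: h=6 -> slot 6
Insert 76: h=6, 1 probes -> slot 0
Insert 93: h=2 -> slot 2
Insert 95: h=4 -> slot 4
Insert 48: h=6, 6 probes -> slot 5

Table: [76, 71, 93, 24, 95, 48, 6]


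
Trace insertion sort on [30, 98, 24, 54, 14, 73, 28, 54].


Initial: [30, 98, 24, 54, 14, 73, 28, 54]
Insert 98: [30, 98, 24, 54, 14, 73, 28, 54]
Insert 24: [24, 30, 98, 54, 14, 73, 28, 54]
Insert 54: [24, 30, 54, 98, 14, 73, 28, 54]
Insert 14: [14, 24, 30, 54, 98, 73, 28, 54]
Insert 73: [14, 24, 30, 54, 73, 98, 28, 54]
Insert 28: [14, 24, 28, 30, 54, 73, 98, 54]
Insert 54: [14, 24, 28, 30, 54, 54, 73, 98]

Sorted: [14, 24, 28, 30, 54, 54, 73, 98]


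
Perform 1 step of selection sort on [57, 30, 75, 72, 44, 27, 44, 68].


Initial: [57, 30, 75, 72, 44, 27, 44, 68]
Step 1: min=27 at 5
  Swap: [27, 30, 75, 72, 44, 57, 44, 68]

After 1 step: [27, 30, 75, 72, 44, 57, 44, 68]


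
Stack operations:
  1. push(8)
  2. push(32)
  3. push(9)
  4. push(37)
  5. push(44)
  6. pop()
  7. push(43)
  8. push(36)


push(8) -> [8]
push(32) -> [8, 32]
push(9) -> [8, 32, 9]
push(37) -> [8, 32, 9, 37]
push(44) -> [8, 32, 9, 37, 44]
pop()->44, [8, 32, 9, 37]
push(43) -> [8, 32, 9, 37, 43]
push(36) -> [8, 32, 9, 37, 43, 36]

Final stack: [8, 32, 9, 37, 43, 36]


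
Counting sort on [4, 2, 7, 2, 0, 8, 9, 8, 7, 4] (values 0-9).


Input: [4, 2, 7, 2, 0, 8, 9, 8, 7, 4]
Counts: [1, 0, 2, 0, 2, 0, 0, 2, 2, 1]

Sorted: [0, 2, 2, 4, 4, 7, 7, 8, 8, 9]


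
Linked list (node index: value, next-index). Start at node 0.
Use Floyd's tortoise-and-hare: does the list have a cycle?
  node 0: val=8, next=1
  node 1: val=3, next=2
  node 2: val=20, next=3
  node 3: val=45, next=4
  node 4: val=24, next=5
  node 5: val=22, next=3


Floyd's tortoise (slow, +1) and hare (fast, +2):
  init: slow=0, fast=0
  step 1: slow=1, fast=2
  step 2: slow=2, fast=4
  step 3: slow=3, fast=3
  slow == fast at node 3: cycle detected

Cycle: yes


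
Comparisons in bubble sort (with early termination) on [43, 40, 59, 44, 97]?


Algorithm: bubble sort (with early termination)
Input: [43, 40, 59, 44, 97]
Sorted: [40, 43, 44, 59, 97]

7


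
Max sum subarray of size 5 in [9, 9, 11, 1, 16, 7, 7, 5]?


[0:5]: 46
[1:6]: 44
[2:7]: 42
[3:8]: 36

Max: 46 at [0:5]


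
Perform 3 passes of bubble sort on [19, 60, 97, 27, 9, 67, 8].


Initial: [19, 60, 97, 27, 9, 67, 8]
Pass 1: [19, 60, 27, 9, 67, 8, 97] (4 swaps)
Pass 2: [19, 27, 9, 60, 8, 67, 97] (3 swaps)
Pass 3: [19, 9, 27, 8, 60, 67, 97] (2 swaps)

After 3 passes: [19, 9, 27, 8, 60, 67, 97]


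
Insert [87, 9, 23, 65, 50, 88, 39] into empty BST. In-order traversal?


Insert 87: root
Insert 9: L from 87
Insert 23: L from 87 -> R from 9
Insert 65: L from 87 -> R from 9 -> R from 23
Insert 50: L from 87 -> R from 9 -> R from 23 -> L from 65
Insert 88: R from 87
Insert 39: L from 87 -> R from 9 -> R from 23 -> L from 65 -> L from 50

In-order: [9, 23, 39, 50, 65, 87, 88]


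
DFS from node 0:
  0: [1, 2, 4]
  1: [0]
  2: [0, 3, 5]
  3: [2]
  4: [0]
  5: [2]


Visit 0, push [4, 2, 1]
Visit 1, push []
Visit 2, push [5, 3]
Visit 3, push []
Visit 5, push []
Visit 4, push []

DFS order: [0, 1, 2, 3, 5, 4]


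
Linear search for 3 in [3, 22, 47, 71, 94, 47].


i=0: 3==3 found!

Found at 0, 1 comps


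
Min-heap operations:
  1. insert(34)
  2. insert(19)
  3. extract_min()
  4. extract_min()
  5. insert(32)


insert(34) -> [34]
insert(19) -> [19, 34]
extract_min()->19, [34]
extract_min()->34, []
insert(32) -> [32]

Final heap: [32]


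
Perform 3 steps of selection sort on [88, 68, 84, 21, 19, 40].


Initial: [88, 68, 84, 21, 19, 40]
Step 1: min=19 at 4
  Swap: [19, 68, 84, 21, 88, 40]
Step 2: min=21 at 3
  Swap: [19, 21, 84, 68, 88, 40]
Step 3: min=40 at 5
  Swap: [19, 21, 40, 68, 88, 84]

After 3 steps: [19, 21, 40, 68, 88, 84]


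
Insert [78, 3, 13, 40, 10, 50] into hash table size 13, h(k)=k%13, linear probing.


Insert 78: h=0 -> slot 0
Insert 3: h=3 -> slot 3
Insert 13: h=0, 1 probes -> slot 1
Insert 40: h=1, 1 probes -> slot 2
Insert 10: h=10 -> slot 10
Insert 50: h=11 -> slot 11

Table: [78, 13, 40, 3, None, None, None, None, None, None, 10, 50, None]


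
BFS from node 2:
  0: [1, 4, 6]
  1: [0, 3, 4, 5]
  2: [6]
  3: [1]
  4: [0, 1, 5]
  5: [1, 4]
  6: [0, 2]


Visit 2, enqueue [6]
Visit 6, enqueue [0]
Visit 0, enqueue [1, 4]
Visit 1, enqueue [3, 5]
Visit 4, enqueue []
Visit 3, enqueue []
Visit 5, enqueue []

BFS order: [2, 6, 0, 1, 4, 3, 5]


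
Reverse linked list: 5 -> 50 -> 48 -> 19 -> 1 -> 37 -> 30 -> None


Step 1: curr=5, set curr.next=prev(None) | reversed so far: 5
Step 2: curr=50, set curr.next=prev(5) | reversed so far: 50 -> 5
Step 3: curr=48, set curr.next=prev(50) | reversed so far: 48 -> 50 -> 5
Step 4: curr=19, set curr.next=prev(48) | reversed so far: 19 -> 48 -> 50 -> 5
Step 5: curr=1, set curr.next=prev(19) | reversed so far: 1 -> 19 -> 48 -> 50 -> 5
Step 6: curr=37, set curr.next=prev(1) | reversed so far: 37 -> 1 -> 19 -> 48 -> 50 -> 5
Step 7: curr=30, set curr.next=prev(37) | reversed so far: 30 -> 37 -> 1 -> 19 -> 48 -> 50 -> 5

30 -> 37 -> 1 -> 19 -> 48 -> 50 -> 5 -> None


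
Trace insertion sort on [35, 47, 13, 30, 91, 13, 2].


Initial: [35, 47, 13, 30, 91, 13, 2]
Insert 47: [35, 47, 13, 30, 91, 13, 2]
Insert 13: [13, 35, 47, 30, 91, 13, 2]
Insert 30: [13, 30, 35, 47, 91, 13, 2]
Insert 91: [13, 30, 35, 47, 91, 13, 2]
Insert 13: [13, 13, 30, 35, 47, 91, 2]
Insert 2: [2, 13, 13, 30, 35, 47, 91]

Sorted: [2, 13, 13, 30, 35, 47, 91]


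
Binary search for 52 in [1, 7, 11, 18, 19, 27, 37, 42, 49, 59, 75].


Step 1: lo=0, hi=10, mid=5, val=27
Step 2: lo=6, hi=10, mid=8, val=49
Step 3: lo=9, hi=10, mid=9, val=59

Not found


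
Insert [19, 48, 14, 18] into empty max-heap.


Insert 19: [19]
Insert 48: [48, 19]
Insert 14: [48, 19, 14]
Insert 18: [48, 19, 14, 18]

Final heap: [48, 19, 14, 18]


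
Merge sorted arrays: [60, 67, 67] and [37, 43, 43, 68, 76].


Take 37 from B
Take 43 from B
Take 43 from B
Take 60 from A
Take 67 from A
Take 67 from A

Merged: [37, 43, 43, 60, 67, 67, 68, 76]


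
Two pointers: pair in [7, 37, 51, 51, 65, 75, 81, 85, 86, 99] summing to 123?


lo=0(7)+hi=9(99)=106
lo=1(37)+hi=9(99)=136
lo=1(37)+hi=8(86)=123

Yes: 37+86=123


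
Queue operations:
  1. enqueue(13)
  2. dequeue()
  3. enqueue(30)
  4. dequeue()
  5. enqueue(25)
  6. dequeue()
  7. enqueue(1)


enqueue(13) -> [13]
dequeue()->13, []
enqueue(30) -> [30]
dequeue()->30, []
enqueue(25) -> [25]
dequeue()->25, []
enqueue(1) -> [1]

Final queue: [1]


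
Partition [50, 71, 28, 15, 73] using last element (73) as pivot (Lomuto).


Pivot: 73
  50 <= 73: advance i (no swap)
  71 <= 73: advance i (no swap)
  28 <= 73: advance i (no swap)
  15 <= 73: advance i (no swap)
Place pivot at 4: [50, 71, 28, 15, 73]

Partitioned: [50, 71, 28, 15, 73]


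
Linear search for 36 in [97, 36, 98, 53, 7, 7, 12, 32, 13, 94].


i=0: 97!=36
i=1: 36==36 found!

Found at 1, 2 comps


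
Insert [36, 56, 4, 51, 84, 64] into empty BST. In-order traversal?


Insert 36: root
Insert 56: R from 36
Insert 4: L from 36
Insert 51: R from 36 -> L from 56
Insert 84: R from 36 -> R from 56
Insert 64: R from 36 -> R from 56 -> L from 84

In-order: [4, 36, 51, 56, 64, 84]


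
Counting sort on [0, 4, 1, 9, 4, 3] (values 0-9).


Input: [0, 4, 1, 9, 4, 3]
Counts: [1, 1, 0, 1, 2, 0, 0, 0, 0, 1]

Sorted: [0, 1, 3, 4, 4, 9]


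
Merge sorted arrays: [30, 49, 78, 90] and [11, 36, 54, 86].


Take 11 from B
Take 30 from A
Take 36 from B
Take 49 from A
Take 54 from B
Take 78 from A
Take 86 from B

Merged: [11, 30, 36, 49, 54, 78, 86, 90]


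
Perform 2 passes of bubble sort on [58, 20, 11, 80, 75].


Initial: [58, 20, 11, 80, 75]
Pass 1: [20, 11, 58, 75, 80] (3 swaps)
Pass 2: [11, 20, 58, 75, 80] (1 swaps)

After 2 passes: [11, 20, 58, 75, 80]


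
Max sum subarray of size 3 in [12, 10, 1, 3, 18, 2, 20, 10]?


[0:3]: 23
[1:4]: 14
[2:5]: 22
[3:6]: 23
[4:7]: 40
[5:8]: 32

Max: 40 at [4:7]


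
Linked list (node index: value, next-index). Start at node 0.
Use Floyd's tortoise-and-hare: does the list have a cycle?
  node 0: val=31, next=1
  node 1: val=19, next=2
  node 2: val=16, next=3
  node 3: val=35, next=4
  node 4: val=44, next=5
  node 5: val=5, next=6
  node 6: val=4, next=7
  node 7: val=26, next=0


Floyd's tortoise (slow, +1) and hare (fast, +2):
  init: slow=0, fast=0
  step 1: slow=1, fast=2
  step 2: slow=2, fast=4
  step 3: slow=3, fast=6
  step 4: slow=4, fast=0
  step 5: slow=5, fast=2
  step 6: slow=6, fast=4
  step 7: slow=7, fast=6
  step 8: slow=0, fast=0
  slow == fast at node 0: cycle detected

Cycle: yes


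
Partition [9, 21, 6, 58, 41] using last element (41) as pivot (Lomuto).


Pivot: 41
  9 <= 41: advance i (no swap)
  21 <= 41: advance i (no swap)
  6 <= 41: advance i (no swap)
Place pivot at 3: [9, 21, 6, 41, 58]

Partitioned: [9, 21, 6, 41, 58]


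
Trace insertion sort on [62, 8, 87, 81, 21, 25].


Initial: [62, 8, 87, 81, 21, 25]
Insert 8: [8, 62, 87, 81, 21, 25]
Insert 87: [8, 62, 87, 81, 21, 25]
Insert 81: [8, 62, 81, 87, 21, 25]
Insert 21: [8, 21, 62, 81, 87, 25]
Insert 25: [8, 21, 25, 62, 81, 87]

Sorted: [8, 21, 25, 62, 81, 87]


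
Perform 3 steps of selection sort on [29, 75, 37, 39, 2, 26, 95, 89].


Initial: [29, 75, 37, 39, 2, 26, 95, 89]
Step 1: min=2 at 4
  Swap: [2, 75, 37, 39, 29, 26, 95, 89]
Step 2: min=26 at 5
  Swap: [2, 26, 37, 39, 29, 75, 95, 89]
Step 3: min=29 at 4
  Swap: [2, 26, 29, 39, 37, 75, 95, 89]

After 3 steps: [2, 26, 29, 39, 37, 75, 95, 89]


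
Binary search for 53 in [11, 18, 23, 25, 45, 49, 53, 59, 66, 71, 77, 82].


Step 1: lo=0, hi=11, mid=5, val=49
Step 2: lo=6, hi=11, mid=8, val=66
Step 3: lo=6, hi=7, mid=6, val=53

Found at index 6


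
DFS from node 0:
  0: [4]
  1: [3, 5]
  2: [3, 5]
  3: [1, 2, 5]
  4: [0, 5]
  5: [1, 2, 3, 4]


Visit 0, push [4]
Visit 4, push [5]
Visit 5, push [3, 2, 1]
Visit 1, push [3]
Visit 3, push [2]
Visit 2, push []

DFS order: [0, 4, 5, 1, 3, 2]


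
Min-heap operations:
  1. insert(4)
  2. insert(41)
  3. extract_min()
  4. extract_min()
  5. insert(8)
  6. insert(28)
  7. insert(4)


insert(4) -> [4]
insert(41) -> [4, 41]
extract_min()->4, [41]
extract_min()->41, []
insert(8) -> [8]
insert(28) -> [8, 28]
insert(4) -> [4, 28, 8]

Final heap: [4, 28, 8]


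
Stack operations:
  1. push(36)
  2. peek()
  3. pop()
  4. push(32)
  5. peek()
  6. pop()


push(36) -> [36]
peek()->36
pop()->36, []
push(32) -> [32]
peek()->32
pop()->32, []

Final stack: []


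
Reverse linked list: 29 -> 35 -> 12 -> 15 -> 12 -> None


Step 1: curr=29, set curr.next=prev(None) | reversed so far: 29
Step 2: curr=35, set curr.next=prev(29) | reversed so far: 35 -> 29
Step 3: curr=12, set curr.next=prev(35) | reversed so far: 12 -> 35 -> 29
Step 4: curr=15, set curr.next=prev(12) | reversed so far: 15 -> 12 -> 35 -> 29
Step 5: curr=12, set curr.next=prev(15) | reversed so far: 12 -> 15 -> 12 -> 35 -> 29

12 -> 15 -> 12 -> 35 -> 29 -> None


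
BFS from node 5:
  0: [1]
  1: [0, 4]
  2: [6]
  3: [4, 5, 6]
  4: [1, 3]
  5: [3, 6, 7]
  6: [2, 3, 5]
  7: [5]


Visit 5, enqueue [3, 6, 7]
Visit 3, enqueue [4]
Visit 6, enqueue [2]
Visit 7, enqueue []
Visit 4, enqueue [1]
Visit 2, enqueue []
Visit 1, enqueue [0]
Visit 0, enqueue []

BFS order: [5, 3, 6, 7, 4, 2, 1, 0]


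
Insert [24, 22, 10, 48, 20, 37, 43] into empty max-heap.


Insert 24: [24]
Insert 22: [24, 22]
Insert 10: [24, 22, 10]
Insert 48: [48, 24, 10, 22]
Insert 20: [48, 24, 10, 22, 20]
Insert 37: [48, 24, 37, 22, 20, 10]
Insert 43: [48, 24, 43, 22, 20, 10, 37]

Final heap: [48, 24, 43, 22, 20, 10, 37]


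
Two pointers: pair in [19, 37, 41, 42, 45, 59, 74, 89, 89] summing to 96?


lo=0(19)+hi=8(89)=108
lo=0(19)+hi=7(89)=108
lo=0(19)+hi=6(74)=93
lo=1(37)+hi=6(74)=111
lo=1(37)+hi=5(59)=96

Yes: 37+59=96


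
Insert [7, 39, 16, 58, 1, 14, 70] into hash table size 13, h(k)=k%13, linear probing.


Insert 7: h=7 -> slot 7
Insert 39: h=0 -> slot 0
Insert 16: h=3 -> slot 3
Insert 58: h=6 -> slot 6
Insert 1: h=1 -> slot 1
Insert 14: h=1, 1 probes -> slot 2
Insert 70: h=5 -> slot 5

Table: [39, 1, 14, 16, None, 70, 58, 7, None, None, None, None, None]


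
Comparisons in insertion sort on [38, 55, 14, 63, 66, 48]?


Algorithm: insertion sort
Input: [38, 55, 14, 63, 66, 48]
Sorted: [14, 38, 48, 55, 63, 66]

9


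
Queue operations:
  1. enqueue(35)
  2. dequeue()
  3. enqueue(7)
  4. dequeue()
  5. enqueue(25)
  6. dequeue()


enqueue(35) -> [35]
dequeue()->35, []
enqueue(7) -> [7]
dequeue()->7, []
enqueue(25) -> [25]
dequeue()->25, []

Final queue: []


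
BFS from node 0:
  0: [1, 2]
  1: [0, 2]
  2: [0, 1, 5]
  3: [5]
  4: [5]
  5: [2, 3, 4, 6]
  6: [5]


Visit 0, enqueue [1, 2]
Visit 1, enqueue []
Visit 2, enqueue [5]
Visit 5, enqueue [3, 4, 6]
Visit 3, enqueue []
Visit 4, enqueue []
Visit 6, enqueue []

BFS order: [0, 1, 2, 5, 3, 4, 6]


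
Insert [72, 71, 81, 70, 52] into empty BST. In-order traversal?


Insert 72: root
Insert 71: L from 72
Insert 81: R from 72
Insert 70: L from 72 -> L from 71
Insert 52: L from 72 -> L from 71 -> L from 70

In-order: [52, 70, 71, 72, 81]


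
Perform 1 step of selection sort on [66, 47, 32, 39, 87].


Initial: [66, 47, 32, 39, 87]
Step 1: min=32 at 2
  Swap: [32, 47, 66, 39, 87]

After 1 step: [32, 47, 66, 39, 87]


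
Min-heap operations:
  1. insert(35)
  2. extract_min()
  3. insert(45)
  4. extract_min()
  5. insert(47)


insert(35) -> [35]
extract_min()->35, []
insert(45) -> [45]
extract_min()->45, []
insert(47) -> [47]

Final heap: [47]


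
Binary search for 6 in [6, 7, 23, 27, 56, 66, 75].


Step 1: lo=0, hi=6, mid=3, val=27
Step 2: lo=0, hi=2, mid=1, val=7
Step 3: lo=0, hi=0, mid=0, val=6

Found at index 0


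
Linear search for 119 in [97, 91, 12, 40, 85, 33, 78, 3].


i=0: 97!=119
i=1: 91!=119
i=2: 12!=119
i=3: 40!=119
i=4: 85!=119
i=5: 33!=119
i=6: 78!=119
i=7: 3!=119

Not found, 8 comps


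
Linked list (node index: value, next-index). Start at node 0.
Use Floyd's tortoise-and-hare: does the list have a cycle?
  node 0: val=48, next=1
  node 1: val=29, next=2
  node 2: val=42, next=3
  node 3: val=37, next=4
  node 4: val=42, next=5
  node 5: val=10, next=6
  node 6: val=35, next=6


Floyd's tortoise (slow, +1) and hare (fast, +2):
  init: slow=0, fast=0
  step 1: slow=1, fast=2
  step 2: slow=2, fast=4
  step 3: slow=3, fast=6
  step 4: slow=4, fast=6
  step 5: slow=5, fast=6
  step 6: slow=6, fast=6
  slow == fast at node 6: cycle detected

Cycle: yes


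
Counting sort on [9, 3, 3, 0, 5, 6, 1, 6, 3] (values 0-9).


Input: [9, 3, 3, 0, 5, 6, 1, 6, 3]
Counts: [1, 1, 0, 3, 0, 1, 2, 0, 0, 1]

Sorted: [0, 1, 3, 3, 3, 5, 6, 6, 9]


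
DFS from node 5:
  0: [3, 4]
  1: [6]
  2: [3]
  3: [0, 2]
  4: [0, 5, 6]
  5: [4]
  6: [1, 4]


Visit 5, push [4]
Visit 4, push [6, 0]
Visit 0, push [3]
Visit 3, push [2]
Visit 2, push []
Visit 6, push [1]
Visit 1, push []

DFS order: [5, 4, 0, 3, 2, 6, 1]


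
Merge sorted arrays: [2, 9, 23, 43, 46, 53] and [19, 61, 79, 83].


Take 2 from A
Take 9 from A
Take 19 from B
Take 23 from A
Take 43 from A
Take 46 from A
Take 53 from A

Merged: [2, 9, 19, 23, 43, 46, 53, 61, 79, 83]


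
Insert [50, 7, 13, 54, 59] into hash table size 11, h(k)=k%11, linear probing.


Insert 50: h=6 -> slot 6
Insert 7: h=7 -> slot 7
Insert 13: h=2 -> slot 2
Insert 54: h=10 -> slot 10
Insert 59: h=4 -> slot 4

Table: [None, None, 13, None, 59, None, 50, 7, None, None, 54]


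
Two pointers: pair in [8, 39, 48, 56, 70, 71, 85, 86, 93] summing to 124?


lo=0(8)+hi=8(93)=101
lo=1(39)+hi=8(93)=132
lo=1(39)+hi=7(86)=125
lo=1(39)+hi=6(85)=124

Yes: 39+85=124


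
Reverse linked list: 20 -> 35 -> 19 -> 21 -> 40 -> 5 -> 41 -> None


Step 1: curr=20, set curr.next=prev(None) | reversed so far: 20
Step 2: curr=35, set curr.next=prev(20) | reversed so far: 35 -> 20
Step 3: curr=19, set curr.next=prev(35) | reversed so far: 19 -> 35 -> 20
Step 4: curr=21, set curr.next=prev(19) | reversed so far: 21 -> 19 -> 35 -> 20
Step 5: curr=40, set curr.next=prev(21) | reversed so far: 40 -> 21 -> 19 -> 35 -> 20
Step 6: curr=5, set curr.next=prev(40) | reversed so far: 5 -> 40 -> 21 -> 19 -> 35 -> 20
Step 7: curr=41, set curr.next=prev(5) | reversed so far: 41 -> 5 -> 40 -> 21 -> 19 -> 35 -> 20

41 -> 5 -> 40 -> 21 -> 19 -> 35 -> 20 -> None


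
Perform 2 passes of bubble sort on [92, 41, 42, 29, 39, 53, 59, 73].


Initial: [92, 41, 42, 29, 39, 53, 59, 73]
Pass 1: [41, 42, 29, 39, 53, 59, 73, 92] (7 swaps)
Pass 2: [41, 29, 39, 42, 53, 59, 73, 92] (2 swaps)

After 2 passes: [41, 29, 39, 42, 53, 59, 73, 92]


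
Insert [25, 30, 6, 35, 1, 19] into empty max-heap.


Insert 25: [25]
Insert 30: [30, 25]
Insert 6: [30, 25, 6]
Insert 35: [35, 30, 6, 25]
Insert 1: [35, 30, 6, 25, 1]
Insert 19: [35, 30, 19, 25, 1, 6]

Final heap: [35, 30, 19, 25, 1, 6]


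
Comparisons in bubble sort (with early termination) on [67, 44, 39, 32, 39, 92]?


Algorithm: bubble sort (with early termination)
Input: [67, 44, 39, 32, 39, 92]
Sorted: [32, 39, 39, 44, 67, 92]

14


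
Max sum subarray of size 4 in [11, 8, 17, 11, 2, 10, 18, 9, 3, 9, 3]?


[0:4]: 47
[1:5]: 38
[2:6]: 40
[3:7]: 41
[4:8]: 39
[5:9]: 40
[6:10]: 39
[7:11]: 24

Max: 47 at [0:4]


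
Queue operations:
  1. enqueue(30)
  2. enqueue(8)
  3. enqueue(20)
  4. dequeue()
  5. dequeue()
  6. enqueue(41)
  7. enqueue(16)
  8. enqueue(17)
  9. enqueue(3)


enqueue(30) -> [30]
enqueue(8) -> [30, 8]
enqueue(20) -> [30, 8, 20]
dequeue()->30, [8, 20]
dequeue()->8, [20]
enqueue(41) -> [20, 41]
enqueue(16) -> [20, 41, 16]
enqueue(17) -> [20, 41, 16, 17]
enqueue(3) -> [20, 41, 16, 17, 3]

Final queue: [20, 41, 16, 17, 3]


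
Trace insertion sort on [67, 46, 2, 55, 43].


Initial: [67, 46, 2, 55, 43]
Insert 46: [46, 67, 2, 55, 43]
Insert 2: [2, 46, 67, 55, 43]
Insert 55: [2, 46, 55, 67, 43]
Insert 43: [2, 43, 46, 55, 67]

Sorted: [2, 43, 46, 55, 67]


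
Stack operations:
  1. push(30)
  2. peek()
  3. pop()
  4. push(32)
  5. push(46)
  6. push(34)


push(30) -> [30]
peek()->30
pop()->30, []
push(32) -> [32]
push(46) -> [32, 46]
push(34) -> [32, 46, 34]

Final stack: [32, 46, 34]


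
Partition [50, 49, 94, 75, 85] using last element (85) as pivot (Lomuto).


Pivot: 85
  50 <= 85: advance i (no swap)
  49 <= 85: advance i (no swap)
  75 <= 85: swap -> [50, 49, 75, 94, 85]
Place pivot at 3: [50, 49, 75, 85, 94]

Partitioned: [50, 49, 75, 85, 94]


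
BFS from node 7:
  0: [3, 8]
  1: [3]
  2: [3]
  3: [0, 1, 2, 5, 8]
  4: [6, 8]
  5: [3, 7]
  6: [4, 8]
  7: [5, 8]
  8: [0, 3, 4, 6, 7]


Visit 7, enqueue [5, 8]
Visit 5, enqueue [3]
Visit 8, enqueue [0, 4, 6]
Visit 3, enqueue [1, 2]
Visit 0, enqueue []
Visit 4, enqueue []
Visit 6, enqueue []
Visit 1, enqueue []
Visit 2, enqueue []

BFS order: [7, 5, 8, 3, 0, 4, 6, 1, 2]


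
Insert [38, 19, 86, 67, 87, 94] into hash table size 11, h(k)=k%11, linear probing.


Insert 38: h=5 -> slot 5
Insert 19: h=8 -> slot 8
Insert 86: h=9 -> slot 9
Insert 67: h=1 -> slot 1
Insert 87: h=10 -> slot 10
Insert 94: h=6 -> slot 6

Table: [None, 67, None, None, None, 38, 94, None, 19, 86, 87]


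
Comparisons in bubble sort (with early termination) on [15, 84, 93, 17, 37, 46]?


Algorithm: bubble sort (with early termination)
Input: [15, 84, 93, 17, 37, 46]
Sorted: [15, 17, 37, 46, 84, 93]

12


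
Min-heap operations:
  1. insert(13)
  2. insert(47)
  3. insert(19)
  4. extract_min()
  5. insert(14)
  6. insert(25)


insert(13) -> [13]
insert(47) -> [13, 47]
insert(19) -> [13, 47, 19]
extract_min()->13, [19, 47]
insert(14) -> [14, 47, 19]
insert(25) -> [14, 25, 19, 47]

Final heap: [14, 25, 19, 47]


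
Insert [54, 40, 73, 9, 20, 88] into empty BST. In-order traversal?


Insert 54: root
Insert 40: L from 54
Insert 73: R from 54
Insert 9: L from 54 -> L from 40
Insert 20: L from 54 -> L from 40 -> R from 9
Insert 88: R from 54 -> R from 73

In-order: [9, 20, 40, 54, 73, 88]


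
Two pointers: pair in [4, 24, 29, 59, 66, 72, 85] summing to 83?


lo=0(4)+hi=6(85)=89
lo=0(4)+hi=5(72)=76
lo=1(24)+hi=5(72)=96
lo=1(24)+hi=4(66)=90
lo=1(24)+hi=3(59)=83

Yes: 24+59=83


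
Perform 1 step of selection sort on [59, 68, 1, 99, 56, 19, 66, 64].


Initial: [59, 68, 1, 99, 56, 19, 66, 64]
Step 1: min=1 at 2
  Swap: [1, 68, 59, 99, 56, 19, 66, 64]

After 1 step: [1, 68, 59, 99, 56, 19, 66, 64]


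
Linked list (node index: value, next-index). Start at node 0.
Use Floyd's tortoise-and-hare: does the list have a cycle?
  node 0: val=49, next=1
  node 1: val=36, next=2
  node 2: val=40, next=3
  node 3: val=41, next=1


Floyd's tortoise (slow, +1) and hare (fast, +2):
  init: slow=0, fast=0
  step 1: slow=1, fast=2
  step 2: slow=2, fast=1
  step 3: slow=3, fast=3
  slow == fast at node 3: cycle detected

Cycle: yes


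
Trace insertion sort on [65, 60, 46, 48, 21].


Initial: [65, 60, 46, 48, 21]
Insert 60: [60, 65, 46, 48, 21]
Insert 46: [46, 60, 65, 48, 21]
Insert 48: [46, 48, 60, 65, 21]
Insert 21: [21, 46, 48, 60, 65]

Sorted: [21, 46, 48, 60, 65]


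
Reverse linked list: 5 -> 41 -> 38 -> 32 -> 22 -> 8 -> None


Step 1: curr=5, set curr.next=prev(None) | reversed so far: 5
Step 2: curr=41, set curr.next=prev(5) | reversed so far: 41 -> 5
Step 3: curr=38, set curr.next=prev(41) | reversed so far: 38 -> 41 -> 5
Step 4: curr=32, set curr.next=prev(38) | reversed so far: 32 -> 38 -> 41 -> 5
Step 5: curr=22, set curr.next=prev(32) | reversed so far: 22 -> 32 -> 38 -> 41 -> 5
Step 6: curr=8, set curr.next=prev(22) | reversed so far: 8 -> 22 -> 32 -> 38 -> 41 -> 5

8 -> 22 -> 32 -> 38 -> 41 -> 5 -> None


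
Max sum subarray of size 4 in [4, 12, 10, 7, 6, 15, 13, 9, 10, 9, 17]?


[0:4]: 33
[1:5]: 35
[2:6]: 38
[3:7]: 41
[4:8]: 43
[5:9]: 47
[6:10]: 41
[7:11]: 45

Max: 47 at [5:9]


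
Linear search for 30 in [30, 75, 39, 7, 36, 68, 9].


i=0: 30==30 found!

Found at 0, 1 comps


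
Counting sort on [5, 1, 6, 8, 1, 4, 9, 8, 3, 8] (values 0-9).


Input: [5, 1, 6, 8, 1, 4, 9, 8, 3, 8]
Counts: [0, 2, 0, 1, 1, 1, 1, 0, 3, 1]

Sorted: [1, 1, 3, 4, 5, 6, 8, 8, 8, 9]


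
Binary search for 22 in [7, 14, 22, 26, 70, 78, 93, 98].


Step 1: lo=0, hi=7, mid=3, val=26
Step 2: lo=0, hi=2, mid=1, val=14
Step 3: lo=2, hi=2, mid=2, val=22

Found at index 2


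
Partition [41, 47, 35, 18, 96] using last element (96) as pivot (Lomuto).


Pivot: 96
  41 <= 96: advance i (no swap)
  47 <= 96: advance i (no swap)
  35 <= 96: advance i (no swap)
  18 <= 96: advance i (no swap)
Place pivot at 4: [41, 47, 35, 18, 96]

Partitioned: [41, 47, 35, 18, 96]


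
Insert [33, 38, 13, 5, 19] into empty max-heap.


Insert 33: [33]
Insert 38: [38, 33]
Insert 13: [38, 33, 13]
Insert 5: [38, 33, 13, 5]
Insert 19: [38, 33, 13, 5, 19]

Final heap: [38, 33, 13, 5, 19]


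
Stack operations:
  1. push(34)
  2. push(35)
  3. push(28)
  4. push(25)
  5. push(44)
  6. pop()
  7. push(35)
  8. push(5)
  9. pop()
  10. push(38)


push(34) -> [34]
push(35) -> [34, 35]
push(28) -> [34, 35, 28]
push(25) -> [34, 35, 28, 25]
push(44) -> [34, 35, 28, 25, 44]
pop()->44, [34, 35, 28, 25]
push(35) -> [34, 35, 28, 25, 35]
push(5) -> [34, 35, 28, 25, 35, 5]
pop()->5, [34, 35, 28, 25, 35]
push(38) -> [34, 35, 28, 25, 35, 38]

Final stack: [34, 35, 28, 25, 35, 38]


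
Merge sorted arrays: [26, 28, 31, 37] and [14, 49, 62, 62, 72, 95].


Take 14 from B
Take 26 from A
Take 28 from A
Take 31 from A
Take 37 from A

Merged: [14, 26, 28, 31, 37, 49, 62, 62, 72, 95]


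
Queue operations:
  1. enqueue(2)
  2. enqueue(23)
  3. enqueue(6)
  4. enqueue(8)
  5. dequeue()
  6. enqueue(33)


enqueue(2) -> [2]
enqueue(23) -> [2, 23]
enqueue(6) -> [2, 23, 6]
enqueue(8) -> [2, 23, 6, 8]
dequeue()->2, [23, 6, 8]
enqueue(33) -> [23, 6, 8, 33]

Final queue: [23, 6, 8, 33]


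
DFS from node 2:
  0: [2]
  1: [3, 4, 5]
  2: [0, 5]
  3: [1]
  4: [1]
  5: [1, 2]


Visit 2, push [5, 0]
Visit 0, push []
Visit 5, push [1]
Visit 1, push [4, 3]
Visit 3, push []
Visit 4, push []

DFS order: [2, 0, 5, 1, 3, 4]


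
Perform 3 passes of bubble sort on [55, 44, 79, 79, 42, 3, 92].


Initial: [55, 44, 79, 79, 42, 3, 92]
Pass 1: [44, 55, 79, 42, 3, 79, 92] (3 swaps)
Pass 2: [44, 55, 42, 3, 79, 79, 92] (2 swaps)
Pass 3: [44, 42, 3, 55, 79, 79, 92] (2 swaps)

After 3 passes: [44, 42, 3, 55, 79, 79, 92]


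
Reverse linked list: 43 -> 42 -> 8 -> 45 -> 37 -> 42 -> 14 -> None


Step 1: curr=43, set curr.next=prev(None) | reversed so far: 43
Step 2: curr=42, set curr.next=prev(43) | reversed so far: 42 -> 43
Step 3: curr=8, set curr.next=prev(42) | reversed so far: 8 -> 42 -> 43
Step 4: curr=45, set curr.next=prev(8) | reversed so far: 45 -> 8 -> 42 -> 43
Step 5: curr=37, set curr.next=prev(45) | reversed so far: 37 -> 45 -> 8 -> 42 -> 43
Step 6: curr=42, set curr.next=prev(37) | reversed so far: 42 -> 37 -> 45 -> 8 -> 42 -> 43
Step 7: curr=14, set curr.next=prev(42) | reversed so far: 14 -> 42 -> 37 -> 45 -> 8 -> 42 -> 43

14 -> 42 -> 37 -> 45 -> 8 -> 42 -> 43 -> None


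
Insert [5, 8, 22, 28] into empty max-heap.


Insert 5: [5]
Insert 8: [8, 5]
Insert 22: [22, 5, 8]
Insert 28: [28, 22, 8, 5]

Final heap: [28, 22, 8, 5]


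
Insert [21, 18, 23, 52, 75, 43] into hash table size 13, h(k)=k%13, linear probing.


Insert 21: h=8 -> slot 8
Insert 18: h=5 -> slot 5
Insert 23: h=10 -> slot 10
Insert 52: h=0 -> slot 0
Insert 75: h=10, 1 probes -> slot 11
Insert 43: h=4 -> slot 4

Table: [52, None, None, None, 43, 18, None, None, 21, None, 23, 75, None]


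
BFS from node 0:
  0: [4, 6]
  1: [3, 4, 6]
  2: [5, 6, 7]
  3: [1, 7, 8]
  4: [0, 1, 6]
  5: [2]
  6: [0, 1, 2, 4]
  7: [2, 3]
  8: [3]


Visit 0, enqueue [4, 6]
Visit 4, enqueue [1]
Visit 6, enqueue [2]
Visit 1, enqueue [3]
Visit 2, enqueue [5, 7]
Visit 3, enqueue [8]
Visit 5, enqueue []
Visit 7, enqueue []
Visit 8, enqueue []

BFS order: [0, 4, 6, 1, 2, 3, 5, 7, 8]


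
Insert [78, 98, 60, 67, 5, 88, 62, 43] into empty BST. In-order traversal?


Insert 78: root
Insert 98: R from 78
Insert 60: L from 78
Insert 67: L from 78 -> R from 60
Insert 5: L from 78 -> L from 60
Insert 88: R from 78 -> L from 98
Insert 62: L from 78 -> R from 60 -> L from 67
Insert 43: L from 78 -> L from 60 -> R from 5

In-order: [5, 43, 60, 62, 67, 78, 88, 98]


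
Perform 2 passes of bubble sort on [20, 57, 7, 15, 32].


Initial: [20, 57, 7, 15, 32]
Pass 1: [20, 7, 15, 32, 57] (3 swaps)
Pass 2: [7, 15, 20, 32, 57] (2 swaps)

After 2 passes: [7, 15, 20, 32, 57]


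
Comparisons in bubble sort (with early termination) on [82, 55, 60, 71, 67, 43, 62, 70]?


Algorithm: bubble sort (with early termination)
Input: [82, 55, 60, 71, 67, 43, 62, 70]
Sorted: [43, 55, 60, 62, 67, 70, 71, 82]

27


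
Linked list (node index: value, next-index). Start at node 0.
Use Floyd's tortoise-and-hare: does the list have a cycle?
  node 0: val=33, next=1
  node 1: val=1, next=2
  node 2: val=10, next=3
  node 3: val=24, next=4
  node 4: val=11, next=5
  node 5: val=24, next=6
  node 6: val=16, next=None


Floyd's tortoise (slow, +1) and hare (fast, +2):
  init: slow=0, fast=0
  step 1: slow=1, fast=2
  step 2: slow=2, fast=4
  step 3: slow=3, fast=6
  step 4: fast -> None, no cycle

Cycle: no


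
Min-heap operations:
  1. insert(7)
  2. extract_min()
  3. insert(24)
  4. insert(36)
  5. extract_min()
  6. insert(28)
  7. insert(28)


insert(7) -> [7]
extract_min()->7, []
insert(24) -> [24]
insert(36) -> [24, 36]
extract_min()->24, [36]
insert(28) -> [28, 36]
insert(28) -> [28, 36, 28]

Final heap: [28, 36, 28]


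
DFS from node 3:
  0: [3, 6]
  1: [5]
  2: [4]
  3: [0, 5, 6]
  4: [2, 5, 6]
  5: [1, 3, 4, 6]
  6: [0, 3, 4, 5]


Visit 3, push [6, 5, 0]
Visit 0, push [6]
Visit 6, push [5, 4]
Visit 4, push [5, 2]
Visit 2, push []
Visit 5, push [1]
Visit 1, push []

DFS order: [3, 0, 6, 4, 2, 5, 1]


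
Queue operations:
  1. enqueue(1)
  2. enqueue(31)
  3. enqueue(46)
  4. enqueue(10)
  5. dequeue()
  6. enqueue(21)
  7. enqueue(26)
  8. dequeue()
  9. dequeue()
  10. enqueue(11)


enqueue(1) -> [1]
enqueue(31) -> [1, 31]
enqueue(46) -> [1, 31, 46]
enqueue(10) -> [1, 31, 46, 10]
dequeue()->1, [31, 46, 10]
enqueue(21) -> [31, 46, 10, 21]
enqueue(26) -> [31, 46, 10, 21, 26]
dequeue()->31, [46, 10, 21, 26]
dequeue()->46, [10, 21, 26]
enqueue(11) -> [10, 21, 26, 11]

Final queue: [10, 21, 26, 11]


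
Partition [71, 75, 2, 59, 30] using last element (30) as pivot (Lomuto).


Pivot: 30
  2 <= 30: swap -> [2, 75, 71, 59, 30]
Place pivot at 1: [2, 30, 71, 59, 75]

Partitioned: [2, 30, 71, 59, 75]


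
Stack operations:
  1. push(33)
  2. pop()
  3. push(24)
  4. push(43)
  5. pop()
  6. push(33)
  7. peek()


push(33) -> [33]
pop()->33, []
push(24) -> [24]
push(43) -> [24, 43]
pop()->43, [24]
push(33) -> [24, 33]
peek()->33

Final stack: [24, 33]


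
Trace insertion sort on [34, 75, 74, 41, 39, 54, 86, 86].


Initial: [34, 75, 74, 41, 39, 54, 86, 86]
Insert 75: [34, 75, 74, 41, 39, 54, 86, 86]
Insert 74: [34, 74, 75, 41, 39, 54, 86, 86]
Insert 41: [34, 41, 74, 75, 39, 54, 86, 86]
Insert 39: [34, 39, 41, 74, 75, 54, 86, 86]
Insert 54: [34, 39, 41, 54, 74, 75, 86, 86]
Insert 86: [34, 39, 41, 54, 74, 75, 86, 86]
Insert 86: [34, 39, 41, 54, 74, 75, 86, 86]

Sorted: [34, 39, 41, 54, 74, 75, 86, 86]


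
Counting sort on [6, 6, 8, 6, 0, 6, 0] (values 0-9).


Input: [6, 6, 8, 6, 0, 6, 0]
Counts: [2, 0, 0, 0, 0, 0, 4, 0, 1, 0]

Sorted: [0, 0, 6, 6, 6, 6, 8]


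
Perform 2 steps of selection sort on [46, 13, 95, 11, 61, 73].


Initial: [46, 13, 95, 11, 61, 73]
Step 1: min=11 at 3
  Swap: [11, 13, 95, 46, 61, 73]
Step 2: min=13 at 1
  Swap: [11, 13, 95, 46, 61, 73]

After 2 steps: [11, 13, 95, 46, 61, 73]


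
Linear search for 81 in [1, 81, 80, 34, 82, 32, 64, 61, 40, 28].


i=0: 1!=81
i=1: 81==81 found!

Found at 1, 2 comps


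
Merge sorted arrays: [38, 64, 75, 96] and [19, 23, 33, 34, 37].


Take 19 from B
Take 23 from B
Take 33 from B
Take 34 from B
Take 37 from B

Merged: [19, 23, 33, 34, 37, 38, 64, 75, 96]


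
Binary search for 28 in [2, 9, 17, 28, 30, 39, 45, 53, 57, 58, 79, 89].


Step 1: lo=0, hi=11, mid=5, val=39
Step 2: lo=0, hi=4, mid=2, val=17
Step 3: lo=3, hi=4, mid=3, val=28

Found at index 3


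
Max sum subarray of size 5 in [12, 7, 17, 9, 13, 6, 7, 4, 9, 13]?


[0:5]: 58
[1:6]: 52
[2:7]: 52
[3:8]: 39
[4:9]: 39
[5:10]: 39

Max: 58 at [0:5]


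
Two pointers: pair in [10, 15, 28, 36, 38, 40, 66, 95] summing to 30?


lo=0(10)+hi=7(95)=105
lo=0(10)+hi=6(66)=76
lo=0(10)+hi=5(40)=50
lo=0(10)+hi=4(38)=48
lo=0(10)+hi=3(36)=46
lo=0(10)+hi=2(28)=38
lo=0(10)+hi=1(15)=25

No pair found


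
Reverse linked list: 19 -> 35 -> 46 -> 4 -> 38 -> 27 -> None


Step 1: curr=19, set curr.next=prev(None) | reversed so far: 19
Step 2: curr=35, set curr.next=prev(19) | reversed so far: 35 -> 19
Step 3: curr=46, set curr.next=prev(35) | reversed so far: 46 -> 35 -> 19
Step 4: curr=4, set curr.next=prev(46) | reversed so far: 4 -> 46 -> 35 -> 19
Step 5: curr=38, set curr.next=prev(4) | reversed so far: 38 -> 4 -> 46 -> 35 -> 19
Step 6: curr=27, set curr.next=prev(38) | reversed so far: 27 -> 38 -> 4 -> 46 -> 35 -> 19

27 -> 38 -> 4 -> 46 -> 35 -> 19 -> None


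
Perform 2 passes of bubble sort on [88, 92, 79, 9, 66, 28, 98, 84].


Initial: [88, 92, 79, 9, 66, 28, 98, 84]
Pass 1: [88, 79, 9, 66, 28, 92, 84, 98] (5 swaps)
Pass 2: [79, 9, 66, 28, 88, 84, 92, 98] (5 swaps)

After 2 passes: [79, 9, 66, 28, 88, 84, 92, 98]


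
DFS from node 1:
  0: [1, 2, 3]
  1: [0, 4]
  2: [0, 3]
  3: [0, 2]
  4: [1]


Visit 1, push [4, 0]
Visit 0, push [3, 2]
Visit 2, push [3]
Visit 3, push []
Visit 4, push []

DFS order: [1, 0, 2, 3, 4]


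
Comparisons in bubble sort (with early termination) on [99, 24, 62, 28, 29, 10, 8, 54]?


Algorithm: bubble sort (with early termination)
Input: [99, 24, 62, 28, 29, 10, 8, 54]
Sorted: [8, 10, 24, 28, 29, 54, 62, 99]

28


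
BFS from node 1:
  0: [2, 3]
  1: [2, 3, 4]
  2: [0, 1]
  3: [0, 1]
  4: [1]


Visit 1, enqueue [2, 3, 4]
Visit 2, enqueue [0]
Visit 3, enqueue []
Visit 4, enqueue []
Visit 0, enqueue []

BFS order: [1, 2, 3, 4, 0]


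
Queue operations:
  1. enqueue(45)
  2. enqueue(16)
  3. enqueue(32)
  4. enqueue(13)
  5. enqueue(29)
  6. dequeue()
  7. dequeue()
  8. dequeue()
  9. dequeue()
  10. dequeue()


enqueue(45) -> [45]
enqueue(16) -> [45, 16]
enqueue(32) -> [45, 16, 32]
enqueue(13) -> [45, 16, 32, 13]
enqueue(29) -> [45, 16, 32, 13, 29]
dequeue()->45, [16, 32, 13, 29]
dequeue()->16, [32, 13, 29]
dequeue()->32, [13, 29]
dequeue()->13, [29]
dequeue()->29, []

Final queue: []


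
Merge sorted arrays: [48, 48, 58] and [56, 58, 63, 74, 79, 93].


Take 48 from A
Take 48 from A
Take 56 from B
Take 58 from A

Merged: [48, 48, 56, 58, 58, 63, 74, 79, 93]


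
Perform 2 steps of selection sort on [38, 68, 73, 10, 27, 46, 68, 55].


Initial: [38, 68, 73, 10, 27, 46, 68, 55]
Step 1: min=10 at 3
  Swap: [10, 68, 73, 38, 27, 46, 68, 55]
Step 2: min=27 at 4
  Swap: [10, 27, 73, 38, 68, 46, 68, 55]

After 2 steps: [10, 27, 73, 38, 68, 46, 68, 55]


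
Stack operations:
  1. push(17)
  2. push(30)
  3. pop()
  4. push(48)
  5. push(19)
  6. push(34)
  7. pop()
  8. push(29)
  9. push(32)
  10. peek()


push(17) -> [17]
push(30) -> [17, 30]
pop()->30, [17]
push(48) -> [17, 48]
push(19) -> [17, 48, 19]
push(34) -> [17, 48, 19, 34]
pop()->34, [17, 48, 19]
push(29) -> [17, 48, 19, 29]
push(32) -> [17, 48, 19, 29, 32]
peek()->32

Final stack: [17, 48, 19, 29, 32]


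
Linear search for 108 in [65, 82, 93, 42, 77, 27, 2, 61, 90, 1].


i=0: 65!=108
i=1: 82!=108
i=2: 93!=108
i=3: 42!=108
i=4: 77!=108
i=5: 27!=108
i=6: 2!=108
i=7: 61!=108
i=8: 90!=108
i=9: 1!=108

Not found, 10 comps
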